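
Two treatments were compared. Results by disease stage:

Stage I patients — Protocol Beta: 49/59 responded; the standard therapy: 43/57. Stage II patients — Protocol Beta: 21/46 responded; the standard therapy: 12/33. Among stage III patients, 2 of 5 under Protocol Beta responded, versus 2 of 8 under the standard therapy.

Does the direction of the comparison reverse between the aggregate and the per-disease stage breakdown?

Stage I: Protocol Beta 49/59 = 83.1%, the standard therapy 43/57 = 75.4% → Protocol Beta
Stage II: Protocol Beta 21/46 = 45.7%, the standard therapy 12/33 = 36.4% → Protocol Beta
Stage III: Protocol Beta 2/5 = 40.0%, the standard therapy 2/8 = 25.0% → Protocol Beta
Overall: Protocol Beta 72/110 = 65.5%, the standard therapy 57/98 = 58.2% → Protocol Beta
Protocol Beta wins overall and in every disease group — no reversal.

No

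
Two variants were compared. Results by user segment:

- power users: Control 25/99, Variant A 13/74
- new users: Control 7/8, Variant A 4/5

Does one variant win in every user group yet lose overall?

Power users: Control 25/99 = 25.3%, Variant A 13/74 = 17.6% → Control
New users: Control 7/8 = 87.5%, Variant A 4/5 = 80.0% → Control
Overall: Control 32/107 = 29.9%, Variant A 17/79 = 21.5% → Control
Control wins overall and in every user group — no reversal.

No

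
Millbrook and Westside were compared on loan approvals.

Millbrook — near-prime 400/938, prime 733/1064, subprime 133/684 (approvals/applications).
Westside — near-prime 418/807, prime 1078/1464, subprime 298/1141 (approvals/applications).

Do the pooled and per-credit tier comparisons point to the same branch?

Near-prime: Millbrook 400/938 = 42.6%, Westside 418/807 = 51.8% → Westside
Prime: Millbrook 733/1064 = 68.9%, Westside 1078/1464 = 73.6% → Westside
Subprime: Millbrook 133/684 = 19.4%, Westside 298/1141 = 26.1% → Westside
Overall: Millbrook 1266/2686 = 47.1%, Westside 1794/3412 = 52.6% → Westside
Westside wins overall and in every credit group — no reversal.

Yes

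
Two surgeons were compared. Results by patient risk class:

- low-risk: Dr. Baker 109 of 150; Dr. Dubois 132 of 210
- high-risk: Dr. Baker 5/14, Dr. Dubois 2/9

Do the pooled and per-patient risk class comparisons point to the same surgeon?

Yes

Low-risk: Dr. Baker 109/150 = 72.7%, Dr. Dubois 132/210 = 62.9% → Dr. Baker
High-risk: Dr. Baker 5/14 = 35.7%, Dr. Dubois 2/9 = 22.2% → Dr. Baker
Overall: Dr. Baker 114/164 = 69.5%, Dr. Dubois 134/219 = 61.2% → Dr. Baker
Dr. Baker wins overall and in every patient risk group — no reversal.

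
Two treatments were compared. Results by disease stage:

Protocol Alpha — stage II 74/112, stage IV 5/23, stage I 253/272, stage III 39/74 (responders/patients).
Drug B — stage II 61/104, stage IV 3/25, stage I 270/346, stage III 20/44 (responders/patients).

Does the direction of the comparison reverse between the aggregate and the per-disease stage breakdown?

Stage II: Protocol Alpha 74/112 = 66.1%, Drug B 61/104 = 58.7% → Protocol Alpha
Stage IV: Protocol Alpha 5/23 = 21.7%, Drug B 3/25 = 12.0% → Protocol Alpha
Stage I: Protocol Alpha 253/272 = 93.0%, Drug B 270/346 = 78.0% → Protocol Alpha
Stage III: Protocol Alpha 39/74 = 52.7%, Drug B 20/44 = 45.5% → Protocol Alpha
Overall: Protocol Alpha 371/481 = 77.1%, Drug B 354/519 = 68.2% → Protocol Alpha
Protocol Alpha wins overall and in every disease group — no reversal.

No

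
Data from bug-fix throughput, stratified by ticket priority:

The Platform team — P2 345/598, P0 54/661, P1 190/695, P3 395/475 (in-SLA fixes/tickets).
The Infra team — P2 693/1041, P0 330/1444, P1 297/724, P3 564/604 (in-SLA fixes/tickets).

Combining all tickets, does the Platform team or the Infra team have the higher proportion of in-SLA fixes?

P2: the Platform team 345/598 = 57.7%, the Infra team 693/1041 = 66.6% → the Infra team
P0: the Platform team 54/661 = 8.2%, the Infra team 330/1444 = 22.9% → the Infra team
P1: the Platform team 190/695 = 27.3%, the Infra team 297/724 = 41.0% → the Infra team
P3: the Platform team 395/475 = 83.2%, the Infra team 564/604 = 93.4% → the Infra team
Overall: the Platform team 984/2429 = 40.5%, the Infra team 1884/3813 = 49.4% → the Infra team

the Infra team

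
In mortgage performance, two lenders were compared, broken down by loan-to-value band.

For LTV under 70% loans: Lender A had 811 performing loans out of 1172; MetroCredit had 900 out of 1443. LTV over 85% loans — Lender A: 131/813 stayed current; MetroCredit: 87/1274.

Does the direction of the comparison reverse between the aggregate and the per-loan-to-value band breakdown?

No

LTV under 70%: Lender A 811/1172 = 69.2%, MetroCredit 900/1443 = 62.4% → Lender A
LTV over 85%: Lender A 131/813 = 16.1%, MetroCredit 87/1274 = 6.8% → Lender A
Overall: Lender A 942/1985 = 47.5%, MetroCredit 987/2717 = 36.3% → Lender A
Lender A wins overall and in every loan-to-value group — no reversal.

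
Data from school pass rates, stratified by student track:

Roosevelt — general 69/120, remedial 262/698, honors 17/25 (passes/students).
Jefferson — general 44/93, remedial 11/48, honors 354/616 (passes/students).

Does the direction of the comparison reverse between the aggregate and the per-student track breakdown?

Yes

General: Roosevelt 69/120 = 57.5%, Jefferson 44/93 = 47.3% → Roosevelt
Remedial: Roosevelt 262/698 = 37.5%, Jefferson 11/48 = 22.9% → Roosevelt
Honors: Roosevelt 17/25 = 68.0%, Jefferson 354/616 = 57.5% → Roosevelt
Overall: Roosevelt 348/843 = 41.3%, Jefferson 409/757 = 54.0% → Jefferson
Roosevelt wins each student group but Jefferson wins overall — the comparison reverses. Roosevelt's students skew toward remedial, which has a lower base rate.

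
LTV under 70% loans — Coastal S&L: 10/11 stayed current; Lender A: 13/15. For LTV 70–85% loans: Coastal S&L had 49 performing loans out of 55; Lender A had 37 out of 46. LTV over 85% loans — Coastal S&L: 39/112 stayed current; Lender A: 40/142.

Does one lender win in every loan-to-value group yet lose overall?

LTV under 70%: Coastal S&L 10/11 = 90.9%, Lender A 13/15 = 86.7% → Coastal S&L
LTV 70–85%: Coastal S&L 49/55 = 89.1%, Lender A 37/46 = 80.4% → Coastal S&L
LTV over 85%: Coastal S&L 39/112 = 34.8%, Lender A 40/142 = 28.2% → Coastal S&L
Overall: Coastal S&L 98/178 = 55.1%, Lender A 90/203 = 44.3% → Coastal S&L
Coastal S&L wins overall and in every loan-to-value group — no reversal.

No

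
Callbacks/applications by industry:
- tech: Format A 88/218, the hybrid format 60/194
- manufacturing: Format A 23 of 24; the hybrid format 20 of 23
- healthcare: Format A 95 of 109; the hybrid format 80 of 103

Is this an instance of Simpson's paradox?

Tech: Format A 88/218 = 40.4%, the hybrid format 60/194 = 30.9% → Format A
Manufacturing: Format A 23/24 = 95.8%, the hybrid format 20/23 = 87.0% → Format A
Healthcare: Format A 95/109 = 87.2%, the hybrid format 80/103 = 77.7% → Format A
Overall: Format A 206/351 = 58.7%, the hybrid format 160/320 = 50.0% → Format A
Format A wins overall and in every industry group — no reversal.

No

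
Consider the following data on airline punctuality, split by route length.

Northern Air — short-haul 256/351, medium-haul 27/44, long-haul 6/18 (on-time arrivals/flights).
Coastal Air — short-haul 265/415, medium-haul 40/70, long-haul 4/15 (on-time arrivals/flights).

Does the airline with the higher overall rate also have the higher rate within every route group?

Short-haul: Northern Air 256/351 = 72.9%, Coastal Air 265/415 = 63.9% → Northern Air
Medium-haul: Northern Air 27/44 = 61.4%, Coastal Air 40/70 = 57.1% → Northern Air
Long-haul: Northern Air 6/18 = 33.3%, Coastal Air 4/15 = 26.7% → Northern Air
Overall: Northern Air 289/413 = 70.0%, Coastal Air 309/500 = 61.8% → Northern Air
Northern Air wins overall and in every route group — no reversal.

Yes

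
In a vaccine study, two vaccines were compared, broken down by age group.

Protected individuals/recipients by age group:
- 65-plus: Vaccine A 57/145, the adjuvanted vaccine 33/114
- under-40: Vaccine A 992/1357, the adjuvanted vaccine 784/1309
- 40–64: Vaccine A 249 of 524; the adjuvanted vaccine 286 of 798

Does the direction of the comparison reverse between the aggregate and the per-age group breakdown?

No

65-plus: Vaccine A 57/145 = 39.3%, the adjuvanted vaccine 33/114 = 28.9% → Vaccine A
Under-40: Vaccine A 992/1357 = 73.1%, the adjuvanted vaccine 784/1309 = 59.9% → Vaccine A
40–64: Vaccine A 249/524 = 47.5%, the adjuvanted vaccine 286/798 = 35.8% → Vaccine A
Overall: Vaccine A 1298/2026 = 64.1%, the adjuvanted vaccine 1103/2221 = 49.7% → Vaccine A
Vaccine A wins overall and in every age group — no reversal.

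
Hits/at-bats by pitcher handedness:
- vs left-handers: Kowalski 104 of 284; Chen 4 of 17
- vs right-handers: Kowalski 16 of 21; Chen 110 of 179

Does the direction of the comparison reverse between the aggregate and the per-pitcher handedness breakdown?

Vs left-handers: Kowalski 104/284 = 36.6%, Chen 4/17 = 23.5% → Kowalski
Vs right-handers: Kowalski 16/21 = 76.2%, Chen 110/179 = 61.5% → Kowalski
Overall: Kowalski 120/305 = 39.3%, Chen 114/196 = 58.2% → Chen
Kowalski wins each pitcher group but Chen wins overall — the comparison reverses. Kowalski's at-bats skew toward vs left-handers, which has a lower base rate.

Yes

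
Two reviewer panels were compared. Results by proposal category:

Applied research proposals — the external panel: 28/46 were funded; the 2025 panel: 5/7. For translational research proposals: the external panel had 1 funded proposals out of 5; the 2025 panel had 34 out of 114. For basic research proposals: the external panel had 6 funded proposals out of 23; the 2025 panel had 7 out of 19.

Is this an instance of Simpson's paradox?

Applied research: the external panel 28/46 = 60.9%, the 2025 panel 5/7 = 71.4% → the 2025 panel
Translational research: the external panel 1/5 = 20.0%, the 2025 panel 34/114 = 29.8% → the 2025 panel
Basic research: the external panel 6/23 = 26.1%, the 2025 panel 7/19 = 36.8% → the 2025 panel
Overall: the external panel 35/74 = 47.3%, the 2025 panel 46/140 = 32.9% → the external panel
The 2025 panel wins each proposal group but the external panel wins overall — the comparison reverses. The 2025 panel's proposals skew toward translational research, which has a lower base rate.

Yes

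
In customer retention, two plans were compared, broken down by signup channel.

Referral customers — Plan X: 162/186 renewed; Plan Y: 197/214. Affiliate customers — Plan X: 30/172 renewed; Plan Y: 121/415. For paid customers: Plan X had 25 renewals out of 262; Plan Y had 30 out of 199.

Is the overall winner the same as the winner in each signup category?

Referral: Plan X 162/186 = 87.1%, Plan Y 197/214 = 92.1% → Plan Y
Affiliate: Plan X 30/172 = 17.4%, Plan Y 121/415 = 29.2% → Plan Y
Paid: Plan X 25/262 = 9.5%, Plan Y 30/199 = 15.1% → Plan Y
Overall: Plan X 217/620 = 35.0%, Plan Y 348/828 = 42.0% → Plan Y
Plan Y wins overall and in every signup group — no reversal.

Yes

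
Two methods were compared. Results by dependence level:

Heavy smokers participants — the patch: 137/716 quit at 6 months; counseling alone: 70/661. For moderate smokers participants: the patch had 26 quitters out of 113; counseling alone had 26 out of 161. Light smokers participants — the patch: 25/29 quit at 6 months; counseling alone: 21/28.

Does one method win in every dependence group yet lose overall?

Heavy smokers: the patch 137/716 = 19.1%, counseling alone 70/661 = 10.6% → the patch
Moderate smokers: the patch 26/113 = 23.0%, counseling alone 26/161 = 16.1% → the patch
Light smokers: the patch 25/29 = 86.2%, counseling alone 21/28 = 75.0% → the patch
Overall: the patch 188/858 = 21.9%, counseling alone 117/850 = 13.8% → the patch
The patch wins overall and in every dependence group — no reversal.

No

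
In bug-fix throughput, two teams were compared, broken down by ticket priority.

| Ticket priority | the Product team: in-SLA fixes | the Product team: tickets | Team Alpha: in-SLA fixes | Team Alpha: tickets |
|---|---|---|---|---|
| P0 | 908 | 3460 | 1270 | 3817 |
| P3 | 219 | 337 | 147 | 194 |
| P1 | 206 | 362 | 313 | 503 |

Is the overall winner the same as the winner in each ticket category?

P0: the Product team 908/3460 = 26.2%, Team Alpha 1270/3817 = 33.3% → Team Alpha
P3: the Product team 219/337 = 65.0%, Team Alpha 147/194 = 75.8% → Team Alpha
P1: the Product team 206/362 = 56.9%, Team Alpha 313/503 = 62.2% → Team Alpha
Overall: the Product team 1333/4159 = 32.1%, Team Alpha 1730/4514 = 38.3% → Team Alpha
Team Alpha wins overall and in every ticket group — no reversal.

Yes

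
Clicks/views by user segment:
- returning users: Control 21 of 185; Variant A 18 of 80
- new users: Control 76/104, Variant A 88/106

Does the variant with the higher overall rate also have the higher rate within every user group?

Returning users: Control 21/185 = 11.4%, Variant A 18/80 = 22.5% → Variant A
New users: Control 76/104 = 73.1%, Variant A 88/106 = 83.0% → Variant A
Overall: Control 97/289 = 33.6%, Variant A 106/186 = 57.0% → Variant A
Variant A wins overall and in every user group — no reversal.

Yes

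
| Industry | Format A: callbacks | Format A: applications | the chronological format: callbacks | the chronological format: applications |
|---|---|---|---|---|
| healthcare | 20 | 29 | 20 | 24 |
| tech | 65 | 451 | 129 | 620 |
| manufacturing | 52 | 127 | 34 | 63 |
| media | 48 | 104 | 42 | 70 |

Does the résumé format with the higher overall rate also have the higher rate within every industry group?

Yes

Healthcare: Format A 20/29 = 69.0%, the chronological format 20/24 = 83.3% → the chronological format
Tech: Format A 65/451 = 14.4%, the chronological format 129/620 = 20.8% → the chronological format
Manufacturing: Format A 52/127 = 40.9%, the chronological format 34/63 = 54.0% → the chronological format
Media: Format A 48/104 = 46.2%, the chronological format 42/70 = 60.0% → the chronological format
Overall: Format A 185/711 = 26.0%, the chronological format 225/777 = 29.0% → the chronological format
The chronological format wins overall and in every industry group — no reversal.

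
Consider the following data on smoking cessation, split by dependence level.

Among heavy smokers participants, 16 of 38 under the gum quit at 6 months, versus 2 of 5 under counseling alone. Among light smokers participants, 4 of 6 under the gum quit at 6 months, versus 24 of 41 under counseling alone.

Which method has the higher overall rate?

Heavy smokers: the gum 16/38 = 42.1%, counseling alone 2/5 = 40.0% → the gum
Light smokers: the gum 4/6 = 66.7%, counseling alone 24/41 = 58.5% → the gum
Overall: the gum 20/44 = 45.5%, counseling alone 26/46 = 56.5% → counseling alone
(The gum wins every dependence group but counseling alone wins overall — the gum's participants skew toward the low-rate heavy smokers group.)

counseling alone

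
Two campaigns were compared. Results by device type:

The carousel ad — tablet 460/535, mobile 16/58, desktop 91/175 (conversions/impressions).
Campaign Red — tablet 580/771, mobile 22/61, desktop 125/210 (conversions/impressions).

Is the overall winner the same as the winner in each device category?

No

Tablet: the carousel ad 460/535 = 86.0%, Campaign Red 580/771 = 75.2% → the carousel ad
Mobile: the carousel ad 16/58 = 27.6%, Campaign Red 22/61 = 36.1% → Campaign Red
Desktop: the carousel ad 91/175 = 52.0%, Campaign Red 125/210 = 59.5% → Campaign Red
Overall: the carousel ad 567/768 = 73.8%, Campaign Red 727/1042 = 69.8% → the carousel ad
Neither sweeps: the carousel ad wins 1 of 3 groups, Campaign Red wins 2. The carousel ad wins overall but not every group — no Simpson reversal.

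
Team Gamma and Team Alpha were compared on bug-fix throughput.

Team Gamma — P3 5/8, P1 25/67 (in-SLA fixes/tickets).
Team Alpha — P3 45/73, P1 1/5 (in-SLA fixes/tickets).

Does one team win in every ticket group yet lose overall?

Yes

P3: Team Gamma 5/8 = 62.5%, Team Alpha 45/73 = 61.6% → Team Gamma
P1: Team Gamma 25/67 = 37.3%, Team Alpha 1/5 = 20.0% → Team Gamma
Overall: Team Gamma 30/75 = 40.0%, Team Alpha 46/78 = 59.0% → Team Alpha
Team Gamma wins each ticket group but Team Alpha wins overall — the comparison reverses. Team Gamma's tickets skew toward P1, which has a lower base rate.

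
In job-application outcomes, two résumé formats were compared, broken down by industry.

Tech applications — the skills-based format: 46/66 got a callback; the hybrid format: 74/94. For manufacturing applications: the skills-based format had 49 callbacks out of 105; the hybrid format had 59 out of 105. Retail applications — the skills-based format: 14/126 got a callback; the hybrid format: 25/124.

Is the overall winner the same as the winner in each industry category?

Yes

Tech: the skills-based format 46/66 = 69.7%, the hybrid format 74/94 = 78.7% → the hybrid format
Manufacturing: the skills-based format 49/105 = 46.7%, the hybrid format 59/105 = 56.2% → the hybrid format
Retail: the skills-based format 14/126 = 11.1%, the hybrid format 25/124 = 20.2% → the hybrid format
Overall: the skills-based format 109/297 = 36.7%, the hybrid format 158/323 = 48.9% → the hybrid format
The hybrid format wins overall and in every industry group — no reversal.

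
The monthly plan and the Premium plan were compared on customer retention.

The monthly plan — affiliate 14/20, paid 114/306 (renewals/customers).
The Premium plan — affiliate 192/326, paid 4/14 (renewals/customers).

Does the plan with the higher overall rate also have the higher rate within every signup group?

No

Affiliate: the monthly plan 14/20 = 70.0%, the Premium plan 192/326 = 58.9% → the monthly plan
Paid: the monthly plan 114/306 = 37.3%, the Premium plan 4/14 = 28.6% → the monthly plan
Overall: the monthly plan 128/326 = 39.3%, the Premium plan 196/340 = 57.6% → the Premium plan
The monthly plan wins each signup group but the Premium plan wins overall — the comparison reverses. The monthly plan's customers skew toward paid, which has a lower base rate.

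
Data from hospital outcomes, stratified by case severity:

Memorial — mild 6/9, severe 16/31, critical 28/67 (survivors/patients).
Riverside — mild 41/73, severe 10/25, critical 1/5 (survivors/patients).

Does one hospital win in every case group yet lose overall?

Mild: Memorial 6/9 = 66.7%, Riverside 41/73 = 56.2% → Memorial
Severe: Memorial 16/31 = 51.6%, Riverside 10/25 = 40.0% → Memorial
Critical: Memorial 28/67 = 41.8%, Riverside 1/5 = 20.0% → Memorial
Overall: Memorial 50/107 = 46.7%, Riverside 52/103 = 50.5% → Riverside
Memorial wins each case group but Riverside wins overall — the comparison reverses. Memorial's patients skew toward critical, which has a lower base rate.

Yes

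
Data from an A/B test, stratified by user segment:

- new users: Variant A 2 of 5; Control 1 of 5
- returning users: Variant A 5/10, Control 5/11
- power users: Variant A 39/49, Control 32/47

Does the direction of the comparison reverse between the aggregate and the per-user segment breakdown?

No

New users: Variant A 2/5 = 40.0%, Control 1/5 = 20.0% → Variant A
Returning users: Variant A 5/10 = 50.0%, Control 5/11 = 45.5% → Variant A
Power users: Variant A 39/49 = 79.6%, Control 32/47 = 68.1% → Variant A
Overall: Variant A 46/64 = 71.9%, Control 38/63 = 60.3% → Variant A
Variant A wins overall and in every user group — no reversal.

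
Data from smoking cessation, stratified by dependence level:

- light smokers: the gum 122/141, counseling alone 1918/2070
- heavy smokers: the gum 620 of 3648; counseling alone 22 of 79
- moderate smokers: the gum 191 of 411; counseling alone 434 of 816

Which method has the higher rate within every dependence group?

counseling alone

Light smokers: the gum 122/141 = 86.5%, counseling alone 1918/2070 = 92.7% → counseling alone
Heavy smokers: the gum 620/3648 = 17.0%, counseling alone 22/79 = 27.8% → counseling alone
Moderate smokers: the gum 191/411 = 46.5%, counseling alone 434/816 = 53.2% → counseling alone
Counseling alone has the higher rate in all 3 groups.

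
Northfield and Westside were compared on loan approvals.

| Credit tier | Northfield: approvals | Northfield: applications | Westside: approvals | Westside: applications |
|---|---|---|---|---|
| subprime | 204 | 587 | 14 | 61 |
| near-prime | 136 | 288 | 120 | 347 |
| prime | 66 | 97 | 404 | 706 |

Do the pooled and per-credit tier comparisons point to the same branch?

No

Subprime: Northfield 204/587 = 34.8%, Westside 14/61 = 23.0% → Northfield
Near-prime: Northfield 136/288 = 47.2%, Westside 120/347 = 34.6% → Northfield
Prime: Northfield 66/97 = 68.0%, Westside 404/706 = 57.2% → Northfield
Overall: Northfield 406/972 = 41.8%, Westside 538/1114 = 48.3% → Westside
Northfield wins each credit group but Westside wins overall — the comparison reverses. Northfield's applications skew toward subprime, which has a lower base rate.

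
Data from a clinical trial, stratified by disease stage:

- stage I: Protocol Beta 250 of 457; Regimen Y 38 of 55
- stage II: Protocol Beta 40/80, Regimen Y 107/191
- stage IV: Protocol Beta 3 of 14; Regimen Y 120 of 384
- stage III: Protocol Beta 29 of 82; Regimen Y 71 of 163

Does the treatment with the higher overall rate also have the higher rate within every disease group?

No

Stage I: Protocol Beta 250/457 = 54.7%, Regimen Y 38/55 = 69.1% → Regimen Y
Stage II: Protocol Beta 40/80 = 50.0%, Regimen Y 107/191 = 56.0% → Regimen Y
Stage IV: Protocol Beta 3/14 = 21.4%, Regimen Y 120/384 = 31.2% → Regimen Y
Stage III: Protocol Beta 29/82 = 35.4%, Regimen Y 71/163 = 43.6% → Regimen Y
Overall: Protocol Beta 322/633 = 50.9%, Regimen Y 336/793 = 42.4% → Protocol Beta
Regimen Y wins each disease group but Protocol Beta wins overall — the comparison reverses. Regimen Y's patients skew toward stage IV, which has a lower base rate.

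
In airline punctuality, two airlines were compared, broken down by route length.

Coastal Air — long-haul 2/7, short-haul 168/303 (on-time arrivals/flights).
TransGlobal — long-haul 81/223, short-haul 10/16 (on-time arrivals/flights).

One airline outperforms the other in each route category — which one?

Long-haul: Coastal Air 2/7 = 28.6%, TransGlobal 81/223 = 36.3% → TransGlobal
Short-haul: Coastal Air 168/303 = 55.4%, TransGlobal 10/16 = 62.5% → TransGlobal
TransGlobal has the higher rate in both groups.

TransGlobal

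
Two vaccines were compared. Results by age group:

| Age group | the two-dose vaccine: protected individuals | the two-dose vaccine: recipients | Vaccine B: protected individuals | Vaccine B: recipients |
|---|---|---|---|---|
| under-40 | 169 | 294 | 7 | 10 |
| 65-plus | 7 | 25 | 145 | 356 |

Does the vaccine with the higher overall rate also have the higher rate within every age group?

No

Under-40: the two-dose vaccine 169/294 = 57.5%, Vaccine B 7/10 = 70.0% → Vaccine B
65-plus: the two-dose vaccine 7/25 = 28.0%, Vaccine B 145/356 = 40.7% → Vaccine B
Overall: the two-dose vaccine 176/319 = 55.2%, Vaccine B 152/366 = 41.5% → the two-dose vaccine
Vaccine B wins each age group but the two-dose vaccine wins overall — the comparison reverses. Vaccine B's recipients skew toward 65-plus, which has a lower base rate.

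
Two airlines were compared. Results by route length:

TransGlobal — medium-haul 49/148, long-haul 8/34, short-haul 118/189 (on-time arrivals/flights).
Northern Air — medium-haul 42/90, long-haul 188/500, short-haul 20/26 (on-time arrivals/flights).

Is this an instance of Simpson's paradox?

Yes

Medium-haul: TransGlobal 49/148 = 33.1%, Northern Air 42/90 = 46.7% → Northern Air
Long-haul: TransGlobal 8/34 = 23.5%, Northern Air 188/500 = 37.6% → Northern Air
Short-haul: TransGlobal 118/189 = 62.4%, Northern Air 20/26 = 76.9% → Northern Air
Overall: TransGlobal 175/371 = 47.2%, Northern Air 250/616 = 40.6% → TransGlobal
Northern Air wins each route group but TransGlobal wins overall — the comparison reverses. Northern Air's flights skew toward long-haul, which has a lower base rate.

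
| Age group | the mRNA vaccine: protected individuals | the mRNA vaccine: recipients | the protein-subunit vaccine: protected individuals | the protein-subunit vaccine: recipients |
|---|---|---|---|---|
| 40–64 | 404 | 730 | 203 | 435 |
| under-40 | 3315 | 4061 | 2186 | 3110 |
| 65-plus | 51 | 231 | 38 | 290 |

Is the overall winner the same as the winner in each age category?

40–64: the mRNA vaccine 404/730 = 55.3%, the protein-subunit vaccine 203/435 = 46.7% → the mRNA vaccine
Under-40: the mRNA vaccine 3315/4061 = 81.6%, the protein-subunit vaccine 2186/3110 = 70.3% → the mRNA vaccine
65-plus: the mRNA vaccine 51/231 = 22.1%, the protein-subunit vaccine 38/290 = 13.1% → the mRNA vaccine
Overall: the mRNA vaccine 3770/5022 = 75.1%, the protein-subunit vaccine 2427/3835 = 63.3% → the mRNA vaccine
The mRNA vaccine wins overall and in every age group — no reversal.

Yes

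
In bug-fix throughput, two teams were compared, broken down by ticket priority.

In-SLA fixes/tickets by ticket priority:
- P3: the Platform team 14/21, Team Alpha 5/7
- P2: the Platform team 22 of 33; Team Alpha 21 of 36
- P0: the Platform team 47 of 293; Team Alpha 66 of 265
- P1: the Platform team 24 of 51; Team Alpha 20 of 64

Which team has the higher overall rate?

Team Alpha

P3: the Platform team 14/21 = 66.7%, Team Alpha 5/7 = 71.4% → Team Alpha
P2: the Platform team 22/33 = 66.7%, Team Alpha 21/36 = 58.3% → the Platform team
P0: the Platform team 47/293 = 16.0%, Team Alpha 66/265 = 24.9% → Team Alpha
P1: the Platform team 24/51 = 47.1%, Team Alpha 20/64 = 31.2% → the Platform team
Overall: the Platform team 107/398 = 26.9%, Team Alpha 112/372 = 30.1% → Team Alpha
(Neither sweeps every ticket group, but Team Alpha has the higher pooled rate.)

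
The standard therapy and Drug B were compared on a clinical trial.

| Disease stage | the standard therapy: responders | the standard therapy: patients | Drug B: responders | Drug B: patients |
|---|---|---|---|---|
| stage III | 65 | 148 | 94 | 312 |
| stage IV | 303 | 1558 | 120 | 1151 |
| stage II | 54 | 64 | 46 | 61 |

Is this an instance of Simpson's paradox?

Stage III: the standard therapy 65/148 = 43.9%, Drug B 94/312 = 30.1% → the standard therapy
Stage IV: the standard therapy 303/1558 = 19.4%, Drug B 120/1151 = 10.4% → the standard therapy
Stage II: the standard therapy 54/64 = 84.4%, Drug B 46/61 = 75.4% → the standard therapy
Overall: the standard therapy 422/1770 = 23.8%, Drug B 260/1524 = 17.1% → the standard therapy
The standard therapy wins overall and in every disease group — no reversal.

No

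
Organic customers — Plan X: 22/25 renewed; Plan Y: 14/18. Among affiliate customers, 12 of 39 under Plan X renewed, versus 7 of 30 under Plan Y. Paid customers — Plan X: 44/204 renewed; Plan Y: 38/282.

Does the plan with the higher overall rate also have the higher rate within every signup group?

Yes

Organic: Plan X 22/25 = 88.0%, Plan Y 14/18 = 77.8% → Plan X
Affiliate: Plan X 12/39 = 30.8%, Plan Y 7/30 = 23.3% → Plan X
Paid: Plan X 44/204 = 21.6%, Plan Y 38/282 = 13.5% → Plan X
Overall: Plan X 78/268 = 29.1%, Plan Y 59/330 = 17.9% → Plan X
Plan X wins overall and in every signup group — no reversal.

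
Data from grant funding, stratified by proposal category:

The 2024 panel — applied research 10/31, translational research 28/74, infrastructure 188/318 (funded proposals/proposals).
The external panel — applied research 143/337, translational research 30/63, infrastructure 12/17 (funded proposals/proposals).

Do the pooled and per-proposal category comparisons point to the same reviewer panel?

Applied research: the 2024 panel 10/31 = 32.3%, the external panel 143/337 = 42.4% → the external panel
Translational research: the 2024 panel 28/74 = 37.8%, the external panel 30/63 = 47.6% → the external panel
Infrastructure: the 2024 panel 188/318 = 59.1%, the external panel 12/17 = 70.6% → the external panel
Overall: the 2024 panel 226/423 = 53.4%, the external panel 185/417 = 44.4% → the 2024 panel
The external panel wins each proposal group but the 2024 panel wins overall — the comparison reverses. The external panel's proposals skew toward applied research, which has a lower base rate.

No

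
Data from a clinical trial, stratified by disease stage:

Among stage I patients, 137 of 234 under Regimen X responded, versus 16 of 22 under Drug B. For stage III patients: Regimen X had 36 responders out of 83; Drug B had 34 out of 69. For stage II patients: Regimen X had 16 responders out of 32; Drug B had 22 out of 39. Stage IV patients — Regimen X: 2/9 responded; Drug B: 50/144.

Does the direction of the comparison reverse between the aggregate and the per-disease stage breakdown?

Stage I: Regimen X 137/234 = 58.5%, Drug B 16/22 = 72.7% → Drug B
Stage III: Regimen X 36/83 = 43.4%, Drug B 34/69 = 49.3% → Drug B
Stage II: Regimen X 16/32 = 50.0%, Drug B 22/39 = 56.4% → Drug B
Stage IV: Regimen X 2/9 = 22.2%, Drug B 50/144 = 34.7% → Drug B
Overall: Regimen X 191/358 = 53.4%, Drug B 122/274 = 44.5% → Regimen X
Drug B wins each disease group but Regimen X wins overall — the comparison reverses. Drug B's patients skew toward stage IV, which has a lower base rate.

Yes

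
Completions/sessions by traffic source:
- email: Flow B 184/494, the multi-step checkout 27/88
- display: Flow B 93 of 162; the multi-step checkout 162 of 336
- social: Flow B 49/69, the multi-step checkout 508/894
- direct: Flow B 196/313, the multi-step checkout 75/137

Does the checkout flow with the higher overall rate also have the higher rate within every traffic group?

No

Email: Flow B 184/494 = 37.2%, the multi-step checkout 27/88 = 30.7% → Flow B
Display: Flow B 93/162 = 57.4%, the multi-step checkout 162/336 = 48.2% → Flow B
Social: Flow B 49/69 = 71.0%, the multi-step checkout 508/894 = 56.8% → Flow B
Direct: Flow B 196/313 = 62.6%, the multi-step checkout 75/137 = 54.7% → Flow B
Overall: Flow B 522/1038 = 50.3%, the multi-step checkout 772/1455 = 53.1% → the multi-step checkout
Flow B wins each traffic group but the multi-step checkout wins overall — the comparison reverses. Flow B's sessions skew toward email, which has a lower base rate.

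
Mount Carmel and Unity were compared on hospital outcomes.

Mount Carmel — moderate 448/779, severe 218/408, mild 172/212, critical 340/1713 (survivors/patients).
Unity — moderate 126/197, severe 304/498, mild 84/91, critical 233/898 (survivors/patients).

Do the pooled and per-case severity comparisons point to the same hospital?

Yes

Moderate: Mount Carmel 448/779 = 57.5%, Unity 126/197 = 64.0% → Unity
Severe: Mount Carmel 218/408 = 53.4%, Unity 304/498 = 61.0% → Unity
Mild: Mount Carmel 172/212 = 81.1%, Unity 84/91 = 92.3% → Unity
Critical: Mount Carmel 340/1713 = 19.8%, Unity 233/898 = 25.9% → Unity
Overall: Mount Carmel 1178/3112 = 37.9%, Unity 747/1684 = 44.4% → Unity
Unity wins overall and in every case group — no reversal.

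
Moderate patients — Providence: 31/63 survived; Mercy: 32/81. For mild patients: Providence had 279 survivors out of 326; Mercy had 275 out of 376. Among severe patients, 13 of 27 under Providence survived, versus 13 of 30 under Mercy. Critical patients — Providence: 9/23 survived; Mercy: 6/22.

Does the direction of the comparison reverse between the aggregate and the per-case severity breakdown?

Moderate: Providence 31/63 = 49.2%, Mercy 32/81 = 39.5% → Providence
Mild: Providence 279/326 = 85.6%, Mercy 275/376 = 73.1% → Providence
Severe: Providence 13/27 = 48.1%, Mercy 13/30 = 43.3% → Providence
Critical: Providence 9/23 = 39.1%, Mercy 6/22 = 27.3% → Providence
Overall: Providence 332/439 = 75.6%, Mercy 326/509 = 64.0% → Providence
Providence wins overall and in every case group — no reversal.

No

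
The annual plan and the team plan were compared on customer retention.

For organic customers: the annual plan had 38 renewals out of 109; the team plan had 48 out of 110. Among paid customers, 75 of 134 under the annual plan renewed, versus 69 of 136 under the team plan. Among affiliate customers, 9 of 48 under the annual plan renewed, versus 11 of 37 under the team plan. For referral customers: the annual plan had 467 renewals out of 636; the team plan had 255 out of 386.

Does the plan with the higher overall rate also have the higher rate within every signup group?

No

Organic: the annual plan 38/109 = 34.9%, the team plan 48/110 = 43.6% → the team plan
Paid: the annual plan 75/134 = 56.0%, the team plan 69/136 = 50.7% → the annual plan
Affiliate: the annual plan 9/48 = 18.8%, the team plan 11/37 = 29.7% → the team plan
Referral: the annual plan 467/636 = 73.4%, the team plan 255/386 = 66.1% → the annual plan
Overall: the annual plan 589/927 = 63.5%, the team plan 383/669 = 57.2% → the annual plan
Neither sweeps: the annual plan wins 2 of 4 groups, the team plan wins 2. The annual plan wins overall but not every group — no Simpson reversal.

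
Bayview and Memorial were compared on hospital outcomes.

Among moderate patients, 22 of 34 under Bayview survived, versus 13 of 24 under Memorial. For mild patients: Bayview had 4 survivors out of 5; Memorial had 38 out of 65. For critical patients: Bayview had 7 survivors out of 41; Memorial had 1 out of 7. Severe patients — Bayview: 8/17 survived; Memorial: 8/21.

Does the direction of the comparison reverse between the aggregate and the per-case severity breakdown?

Moderate: Bayview 22/34 = 64.7%, Memorial 13/24 = 54.2% → Bayview
Mild: Bayview 4/5 = 80.0%, Memorial 38/65 = 58.5% → Bayview
Critical: Bayview 7/41 = 17.1%, Memorial 1/7 = 14.3% → Bayview
Severe: Bayview 8/17 = 47.1%, Memorial 8/21 = 38.1% → Bayview
Overall: Bayview 41/97 = 42.3%, Memorial 60/117 = 51.3% → Memorial
Bayview wins each case group but Memorial wins overall — the comparison reverses. Bayview's patients skew toward critical, which has a lower base rate.

Yes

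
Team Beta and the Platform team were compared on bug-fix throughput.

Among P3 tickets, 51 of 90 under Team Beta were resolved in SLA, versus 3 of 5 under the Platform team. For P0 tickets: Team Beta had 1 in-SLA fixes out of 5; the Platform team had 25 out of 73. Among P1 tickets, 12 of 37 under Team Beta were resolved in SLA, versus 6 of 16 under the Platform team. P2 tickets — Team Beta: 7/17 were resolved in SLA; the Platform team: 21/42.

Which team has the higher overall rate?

Team Beta

P3: Team Beta 51/90 = 56.7%, the Platform team 3/5 = 60.0% → the Platform team
P0: Team Beta 1/5 = 20.0%, the Platform team 25/73 = 34.2% → the Platform team
P1: Team Beta 12/37 = 32.4%, the Platform team 6/16 = 37.5% → the Platform team
P2: Team Beta 7/17 = 41.2%, the Platform team 21/42 = 50.0% → the Platform team
Overall: Team Beta 71/149 = 47.7%, the Platform team 55/136 = 40.4% → Team Beta
(The Platform team wins every ticket group but Team Beta wins overall — the Platform team's tickets skew toward the low-rate P0 group.)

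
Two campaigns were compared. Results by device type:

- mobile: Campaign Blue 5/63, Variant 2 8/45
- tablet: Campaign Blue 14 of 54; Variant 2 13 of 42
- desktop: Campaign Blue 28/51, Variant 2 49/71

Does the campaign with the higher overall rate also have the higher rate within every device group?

Mobile: Campaign Blue 5/63 = 7.9%, Variant 2 8/45 = 17.8% → Variant 2
Tablet: Campaign Blue 14/54 = 25.9%, Variant 2 13/42 = 31.0% → Variant 2
Desktop: Campaign Blue 28/51 = 54.9%, Variant 2 49/71 = 69.0% → Variant 2
Overall: Campaign Blue 47/168 = 28.0%, Variant 2 70/158 = 44.3% → Variant 2
Variant 2 wins overall and in every device group — no reversal.

Yes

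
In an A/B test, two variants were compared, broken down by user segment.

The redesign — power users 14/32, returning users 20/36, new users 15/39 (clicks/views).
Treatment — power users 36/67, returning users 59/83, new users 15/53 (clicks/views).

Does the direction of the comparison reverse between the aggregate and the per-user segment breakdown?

Power users: the redesign 14/32 = 43.8%, Treatment 36/67 = 53.7% → Treatment
Returning users: the redesign 20/36 = 55.6%, Treatment 59/83 = 71.1% → Treatment
New users: the redesign 15/39 = 38.5%, Treatment 15/53 = 28.3% → the redesign
Overall: the redesign 49/107 = 45.8%, Treatment 110/203 = 54.2% → Treatment
Neither sweeps: the redesign wins 1 of 3 groups, Treatment wins 2. Treatment wins overall but not every group — no Simpson reversal.

No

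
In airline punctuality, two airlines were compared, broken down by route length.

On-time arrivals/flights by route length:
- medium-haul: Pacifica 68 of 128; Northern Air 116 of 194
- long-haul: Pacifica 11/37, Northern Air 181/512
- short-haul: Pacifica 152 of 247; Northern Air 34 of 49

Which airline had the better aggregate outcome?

Pacifica

Medium-haul: Pacifica 68/128 = 53.1%, Northern Air 116/194 = 59.8% → Northern Air
Long-haul: Pacifica 11/37 = 29.7%, Northern Air 181/512 = 35.4% → Northern Air
Short-haul: Pacifica 152/247 = 61.5%, Northern Air 34/49 = 69.4% → Northern Air
Overall: Pacifica 231/412 = 56.1%, Northern Air 331/755 = 43.8% → Pacifica
(Northern Air wins every route group but Pacifica wins overall — Northern Air's flights skew toward the low-rate long-haul group.)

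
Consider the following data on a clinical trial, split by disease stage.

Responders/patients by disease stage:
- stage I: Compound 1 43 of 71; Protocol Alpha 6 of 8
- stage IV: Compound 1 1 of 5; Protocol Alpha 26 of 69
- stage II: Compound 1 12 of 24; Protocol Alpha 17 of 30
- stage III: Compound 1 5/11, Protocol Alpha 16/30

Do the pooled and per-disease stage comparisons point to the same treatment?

No

Stage I: Compound 1 43/71 = 60.6%, Protocol Alpha 6/8 = 75.0% → Protocol Alpha
Stage IV: Compound 1 1/5 = 20.0%, Protocol Alpha 26/69 = 37.7% → Protocol Alpha
Stage II: Compound 1 12/24 = 50.0%, Protocol Alpha 17/30 = 56.7% → Protocol Alpha
Stage III: Compound 1 5/11 = 45.5%, Protocol Alpha 16/30 = 53.3% → Protocol Alpha
Overall: Compound 1 61/111 = 55.0%, Protocol Alpha 65/137 = 47.4% → Compound 1
Protocol Alpha wins each disease group but Compound 1 wins overall — the comparison reverses. Protocol Alpha's patients skew toward stage IV, which has a lower base rate.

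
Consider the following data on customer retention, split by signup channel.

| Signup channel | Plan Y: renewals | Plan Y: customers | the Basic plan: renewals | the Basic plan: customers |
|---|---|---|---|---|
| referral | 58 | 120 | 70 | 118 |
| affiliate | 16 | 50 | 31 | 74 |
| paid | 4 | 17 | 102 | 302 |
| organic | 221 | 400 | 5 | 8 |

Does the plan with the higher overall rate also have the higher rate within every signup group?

Referral: Plan Y 58/120 = 48.3%, the Basic plan 70/118 = 59.3% → the Basic plan
Affiliate: Plan Y 16/50 = 32.0%, the Basic plan 31/74 = 41.9% → the Basic plan
Paid: Plan Y 4/17 = 23.5%, the Basic plan 102/302 = 33.8% → the Basic plan
Organic: Plan Y 221/400 = 55.2%, the Basic plan 5/8 = 62.5% → the Basic plan
Overall: Plan Y 299/587 = 50.9%, the Basic plan 208/502 = 41.4% → Plan Y
The Basic plan wins each signup group but Plan Y wins overall — the comparison reverses. The Basic plan's customers skew toward paid, which has a lower base rate.

No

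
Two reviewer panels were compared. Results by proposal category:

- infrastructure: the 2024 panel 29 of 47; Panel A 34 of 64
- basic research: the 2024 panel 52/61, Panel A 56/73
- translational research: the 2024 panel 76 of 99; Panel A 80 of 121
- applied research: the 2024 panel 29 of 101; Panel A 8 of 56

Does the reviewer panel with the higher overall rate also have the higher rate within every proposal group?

Yes

Infrastructure: the 2024 panel 29/47 = 61.7%, Panel A 34/64 = 53.1% → the 2024 panel
Basic research: the 2024 panel 52/61 = 85.2%, Panel A 56/73 = 76.7% → the 2024 panel
Translational research: the 2024 panel 76/99 = 76.8%, Panel A 80/121 = 66.1% → the 2024 panel
Applied research: the 2024 panel 29/101 = 28.7%, Panel A 8/56 = 14.3% → the 2024 panel
Overall: the 2024 panel 186/308 = 60.4%, Panel A 178/314 = 56.7% → the 2024 panel
The 2024 panel wins overall and in every proposal group — no reversal.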